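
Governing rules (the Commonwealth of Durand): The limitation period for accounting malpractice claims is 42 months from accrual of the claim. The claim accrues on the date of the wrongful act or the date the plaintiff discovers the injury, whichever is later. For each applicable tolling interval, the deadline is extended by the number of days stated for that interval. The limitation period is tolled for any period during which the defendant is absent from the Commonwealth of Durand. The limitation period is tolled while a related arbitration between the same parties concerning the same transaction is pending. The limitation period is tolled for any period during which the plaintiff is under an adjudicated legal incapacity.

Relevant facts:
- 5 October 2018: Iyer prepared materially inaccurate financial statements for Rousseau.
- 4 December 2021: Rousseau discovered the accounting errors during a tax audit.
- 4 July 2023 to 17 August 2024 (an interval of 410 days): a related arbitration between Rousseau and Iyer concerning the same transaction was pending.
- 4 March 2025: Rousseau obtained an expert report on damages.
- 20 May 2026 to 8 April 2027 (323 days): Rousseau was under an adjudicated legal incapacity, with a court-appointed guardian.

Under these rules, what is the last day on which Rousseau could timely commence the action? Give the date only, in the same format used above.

7 June 2027

Taking the later of the act (5 October 2018) and discovery (4 December 2021), the claim accrued on 4 December 2021.
Adding the 42 months base period to 4 December 2021 gives a deadline of 4 June 2025, before any tolling.
The period was tolled for 410 days by the pending related arbitration (4 July 2023 to 17 August 2024), pushing the deadline to 19 July 2026.
Because the plaintiff's legal incapacity ran from 20 May 2026 to 8 April 2027, the deadline is extended by 323 days to 7 June 2027.
The other events in the timeline have no effect on the limitation period under the stated rules.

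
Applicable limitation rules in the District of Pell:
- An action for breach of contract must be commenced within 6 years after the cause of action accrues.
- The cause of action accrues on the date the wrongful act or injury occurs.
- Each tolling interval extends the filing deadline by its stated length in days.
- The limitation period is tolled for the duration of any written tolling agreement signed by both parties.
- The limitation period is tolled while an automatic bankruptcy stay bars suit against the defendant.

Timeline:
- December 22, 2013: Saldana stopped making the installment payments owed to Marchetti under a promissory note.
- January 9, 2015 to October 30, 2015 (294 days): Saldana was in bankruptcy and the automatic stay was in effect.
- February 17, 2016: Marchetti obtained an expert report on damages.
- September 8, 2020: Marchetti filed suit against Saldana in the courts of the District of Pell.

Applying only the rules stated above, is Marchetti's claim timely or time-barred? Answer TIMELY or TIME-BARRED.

The claim accrued on December 22, 2013, when the wrongful act occurred.
Adding the 6 years base period to December 22, 2013 gives a deadline of December 22, 2019, before any tolling.
The period was tolled for 294 days by the automatic bankruptcy stay (January 9, 2015 to October 30, 2015), pushing the deadline to October 11, 2020.
Nothing else in the chronology tolls or restarts the period.
The September 8, 2020 filing precedes the October 11, 2020 deadline; the claim is timely.

TIMELY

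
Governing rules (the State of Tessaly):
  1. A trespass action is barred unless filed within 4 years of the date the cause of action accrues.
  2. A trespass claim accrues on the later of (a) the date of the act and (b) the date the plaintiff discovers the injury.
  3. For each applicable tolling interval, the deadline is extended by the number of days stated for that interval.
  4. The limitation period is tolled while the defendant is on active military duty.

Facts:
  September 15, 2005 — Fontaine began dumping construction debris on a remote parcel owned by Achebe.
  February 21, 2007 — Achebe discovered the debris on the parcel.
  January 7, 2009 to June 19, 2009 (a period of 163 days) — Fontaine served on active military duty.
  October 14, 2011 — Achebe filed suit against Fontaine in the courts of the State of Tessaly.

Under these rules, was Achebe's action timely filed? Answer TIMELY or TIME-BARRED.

TIME-BARRED

The claim accrued on February 21, 2007 — the later of the September 15, 2005 act and the February 21, 2007 discovery.
Adding the 4 years base period to February 21, 2007 gives a deadline of February 21, 2011, before any tolling.
The defendant's active military service from January 7, 2009 to June 19, 2009 tolled the period for 163 days, extending the deadline to August 3, 2011.
Achebe filed on October 14, 2011, after the August 3, 2011 deadline, so the action is time-barred.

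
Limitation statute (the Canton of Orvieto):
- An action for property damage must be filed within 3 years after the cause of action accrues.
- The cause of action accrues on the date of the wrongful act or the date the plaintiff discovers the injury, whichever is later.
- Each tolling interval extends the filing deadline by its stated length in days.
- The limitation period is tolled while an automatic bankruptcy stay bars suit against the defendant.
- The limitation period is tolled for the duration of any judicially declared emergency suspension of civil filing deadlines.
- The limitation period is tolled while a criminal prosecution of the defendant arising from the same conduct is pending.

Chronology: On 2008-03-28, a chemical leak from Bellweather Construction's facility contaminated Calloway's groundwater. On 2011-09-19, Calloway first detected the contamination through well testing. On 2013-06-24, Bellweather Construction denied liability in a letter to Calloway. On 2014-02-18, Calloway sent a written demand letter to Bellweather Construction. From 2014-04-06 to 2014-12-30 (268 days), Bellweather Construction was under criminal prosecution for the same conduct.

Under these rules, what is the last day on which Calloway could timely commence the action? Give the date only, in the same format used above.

2015-06-14

Because discovery on 2011-09-19 post-dates the 2008-03-28 act, accrual under the later-of rule falls on 2011-09-19.
3 years from 2011-09-19 is 2014-09-19.
The pending criminal prosecution from 2014-04-06 to 2014-12-30 tolled the period for 268 days, extending the deadline to 2015-06-14.
Nothing else in the chronology tolls or restarts the period.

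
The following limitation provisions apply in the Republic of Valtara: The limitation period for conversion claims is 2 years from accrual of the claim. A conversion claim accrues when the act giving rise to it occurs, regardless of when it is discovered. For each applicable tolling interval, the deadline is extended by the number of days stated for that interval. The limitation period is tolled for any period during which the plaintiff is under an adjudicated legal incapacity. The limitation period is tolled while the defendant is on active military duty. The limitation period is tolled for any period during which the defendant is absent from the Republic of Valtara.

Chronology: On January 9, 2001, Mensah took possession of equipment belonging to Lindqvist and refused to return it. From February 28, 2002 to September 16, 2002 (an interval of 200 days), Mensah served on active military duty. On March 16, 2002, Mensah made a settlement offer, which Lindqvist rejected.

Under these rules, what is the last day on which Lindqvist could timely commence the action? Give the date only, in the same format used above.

The claim accrued on January 9, 2001, when the wrongful act occurred.
The untolled deadline — 2 years after January 9, 2001 — is January 9, 2003.
The defendant's active military service from February 28, 2002 to September 16, 2002 tolled the period for 200 days, extending the deadline to July 28, 2003.
None of the other events listed affects the running of the period under the stated rules.

July 28, 2003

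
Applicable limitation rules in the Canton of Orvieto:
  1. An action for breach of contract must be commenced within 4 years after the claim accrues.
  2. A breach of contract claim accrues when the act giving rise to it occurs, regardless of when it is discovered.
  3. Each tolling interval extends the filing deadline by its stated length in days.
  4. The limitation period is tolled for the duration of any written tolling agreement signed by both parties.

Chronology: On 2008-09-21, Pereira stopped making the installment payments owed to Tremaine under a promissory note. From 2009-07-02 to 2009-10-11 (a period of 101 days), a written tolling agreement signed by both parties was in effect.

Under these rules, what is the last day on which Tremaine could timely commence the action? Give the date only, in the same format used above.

The claim accrued on 2008-09-21, when the wrongful act occurred.
The untolled deadline — 4 years after 2008-09-21 — is 2012-09-21.
Because the written tolling agreement ran from 2009-07-02 to 2009-10-11, the deadline is extended by 101 days to 2012-12-31.

2012-12-31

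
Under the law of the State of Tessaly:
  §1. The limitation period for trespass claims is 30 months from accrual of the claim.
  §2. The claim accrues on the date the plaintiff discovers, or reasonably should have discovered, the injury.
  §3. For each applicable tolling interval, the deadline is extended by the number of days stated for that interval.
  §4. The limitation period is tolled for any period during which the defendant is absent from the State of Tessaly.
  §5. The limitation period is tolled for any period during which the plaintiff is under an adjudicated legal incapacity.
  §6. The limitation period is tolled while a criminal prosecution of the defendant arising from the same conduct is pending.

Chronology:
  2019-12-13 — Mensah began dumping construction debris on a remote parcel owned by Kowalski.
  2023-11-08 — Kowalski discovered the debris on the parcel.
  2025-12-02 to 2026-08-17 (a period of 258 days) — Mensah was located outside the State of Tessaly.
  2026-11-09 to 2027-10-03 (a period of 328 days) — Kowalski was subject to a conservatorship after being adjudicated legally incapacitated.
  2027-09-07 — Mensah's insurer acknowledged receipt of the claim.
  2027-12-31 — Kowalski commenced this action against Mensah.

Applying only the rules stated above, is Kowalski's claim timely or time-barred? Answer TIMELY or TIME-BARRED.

TIME-BARRED

Under the discovery rule, the claim accrued on 2023-11-08, when Kowalski discovered the injury — not on the 2019-12-13 date of the underlying act.
30 months from 2023-11-08 is 2026-05-08.
The period was tolled for 258 days by the defendant's absence from the jurisdiction (2025-12-02 to 2026-08-17), pushing the deadline to 2027-01-21.
The plaintiff's legal incapacity from 2026-11-09 to 2027-10-03 tolled the period for 328 days, extending the deadline to 2027-12-15.
The other events in the timeline have no effect on the limitation period under the stated rules.
The 2027-12-31 filing falls after the 2027-12-15 deadline; the claim is time-barred.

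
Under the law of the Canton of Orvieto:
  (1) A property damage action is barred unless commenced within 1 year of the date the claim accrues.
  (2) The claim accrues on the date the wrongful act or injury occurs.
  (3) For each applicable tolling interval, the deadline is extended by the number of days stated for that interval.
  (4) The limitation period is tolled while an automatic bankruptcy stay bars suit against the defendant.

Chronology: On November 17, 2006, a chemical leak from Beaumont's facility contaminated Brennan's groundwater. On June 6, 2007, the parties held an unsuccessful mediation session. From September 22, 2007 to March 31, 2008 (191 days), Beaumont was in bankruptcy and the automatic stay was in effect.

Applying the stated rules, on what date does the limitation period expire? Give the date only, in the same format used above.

May 26, 2008

The limitation period began to run on November 17, 2006.
The untolled deadline — 1 year after November 17, 2006 — is November 17, 2007.
The automatic bankruptcy stay from September 22, 2007 to March 31, 2008 tolled the period for 191 days, extending the deadline to May 26, 2008.
Nothing else in the chronology tolls or restarts the period.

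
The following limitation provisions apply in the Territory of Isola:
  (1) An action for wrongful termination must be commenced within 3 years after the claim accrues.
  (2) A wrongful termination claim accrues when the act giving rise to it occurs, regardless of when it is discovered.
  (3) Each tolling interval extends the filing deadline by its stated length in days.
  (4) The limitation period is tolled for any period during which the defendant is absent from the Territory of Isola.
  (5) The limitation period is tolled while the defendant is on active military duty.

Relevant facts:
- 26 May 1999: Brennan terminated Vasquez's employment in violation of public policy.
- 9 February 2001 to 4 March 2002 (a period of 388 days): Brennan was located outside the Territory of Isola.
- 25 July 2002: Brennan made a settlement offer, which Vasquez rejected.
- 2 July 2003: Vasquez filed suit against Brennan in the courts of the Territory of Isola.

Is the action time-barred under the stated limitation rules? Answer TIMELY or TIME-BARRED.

TIME-BARRED

The claim accrued on 26 May 1999, the date of the act.
Adding the 3 years base period to 26 May 1999 gives a deadline of 26 May 2002, before any tolling.
Because the defendant's absence from the jurisdiction ran from 9 February 2001 to 4 March 2002, the deadline is extended by 388 days to 18 June 2003.
The other events in the timeline have no effect on the limitation period under the stated rules.
Filing on 2 July 2003 missed the 18 June 2003 deadline — the action is time-barred.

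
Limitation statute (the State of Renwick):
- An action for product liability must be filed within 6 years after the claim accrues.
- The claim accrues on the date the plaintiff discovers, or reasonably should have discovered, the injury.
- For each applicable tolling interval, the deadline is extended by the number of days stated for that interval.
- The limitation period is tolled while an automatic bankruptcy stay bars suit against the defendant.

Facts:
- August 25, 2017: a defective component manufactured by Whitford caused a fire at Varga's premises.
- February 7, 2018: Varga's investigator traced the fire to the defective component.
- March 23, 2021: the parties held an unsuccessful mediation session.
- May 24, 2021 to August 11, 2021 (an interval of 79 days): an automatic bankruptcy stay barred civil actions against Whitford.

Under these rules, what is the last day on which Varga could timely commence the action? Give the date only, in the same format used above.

The claim did not accrue until Varga discovered the injury on February 7, 2018; the August 25, 2017 act date does not start the clock under the stated rule.
6 years from February 7, 2018 is February 7, 2024.
The period was tolled for 79 days by the automatic bankruptcy stay (May 24, 2021 to August 11, 2021), pushing the deadline to April 26, 2024.
Nothing else in the chronology tolls or restarts the period.

April 26, 2024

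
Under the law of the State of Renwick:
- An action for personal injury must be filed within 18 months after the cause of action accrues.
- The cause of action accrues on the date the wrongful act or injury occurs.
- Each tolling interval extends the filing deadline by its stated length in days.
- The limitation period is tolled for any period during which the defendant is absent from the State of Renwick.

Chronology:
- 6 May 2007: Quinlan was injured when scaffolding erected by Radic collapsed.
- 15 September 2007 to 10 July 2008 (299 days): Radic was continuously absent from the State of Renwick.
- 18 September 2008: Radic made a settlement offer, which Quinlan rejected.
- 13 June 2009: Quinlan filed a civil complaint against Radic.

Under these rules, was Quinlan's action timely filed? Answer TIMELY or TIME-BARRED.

The cause of action accrued on 6 May 2007, the date of the act.
Adding the 18 months base period to 6 May 2007 gives a deadline of 6 November 2008, before any tolling.
The defendant's absence from the jurisdiction from 15 September 2007 to 10 July 2008 tolled the period for 299 days, extending the deadline to 1 September 2009.
None of the other events listed affects the running of the period under the stated rules.
Quinlan filed on 13 June 2009, before the 1 September 2009 deadline, so the action is timely.

TIMELY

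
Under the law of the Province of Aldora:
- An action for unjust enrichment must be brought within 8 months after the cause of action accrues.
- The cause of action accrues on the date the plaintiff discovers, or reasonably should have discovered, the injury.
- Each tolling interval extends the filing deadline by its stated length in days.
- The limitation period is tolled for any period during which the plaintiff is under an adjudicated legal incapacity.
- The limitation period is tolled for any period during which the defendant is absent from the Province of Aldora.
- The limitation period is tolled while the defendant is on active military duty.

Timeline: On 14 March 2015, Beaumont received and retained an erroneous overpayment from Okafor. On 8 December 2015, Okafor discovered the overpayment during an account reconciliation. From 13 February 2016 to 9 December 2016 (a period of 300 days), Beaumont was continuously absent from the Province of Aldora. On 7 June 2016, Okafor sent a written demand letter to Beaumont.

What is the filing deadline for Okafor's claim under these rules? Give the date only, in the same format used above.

4 June 2017

The claim did not accrue until Okafor discovered the injury on 8 December 2015; the 14 March 2015 act date does not start the clock under the stated rule.
8 months from 8 December 2015 is 8 August 2016.
Because the defendant's absence from the jurisdiction ran from 13 February 2016 to 9 December 2016, the deadline is extended by 300 days to 4 June 2017.
None of the other events listed affects the running of the period under the stated rules.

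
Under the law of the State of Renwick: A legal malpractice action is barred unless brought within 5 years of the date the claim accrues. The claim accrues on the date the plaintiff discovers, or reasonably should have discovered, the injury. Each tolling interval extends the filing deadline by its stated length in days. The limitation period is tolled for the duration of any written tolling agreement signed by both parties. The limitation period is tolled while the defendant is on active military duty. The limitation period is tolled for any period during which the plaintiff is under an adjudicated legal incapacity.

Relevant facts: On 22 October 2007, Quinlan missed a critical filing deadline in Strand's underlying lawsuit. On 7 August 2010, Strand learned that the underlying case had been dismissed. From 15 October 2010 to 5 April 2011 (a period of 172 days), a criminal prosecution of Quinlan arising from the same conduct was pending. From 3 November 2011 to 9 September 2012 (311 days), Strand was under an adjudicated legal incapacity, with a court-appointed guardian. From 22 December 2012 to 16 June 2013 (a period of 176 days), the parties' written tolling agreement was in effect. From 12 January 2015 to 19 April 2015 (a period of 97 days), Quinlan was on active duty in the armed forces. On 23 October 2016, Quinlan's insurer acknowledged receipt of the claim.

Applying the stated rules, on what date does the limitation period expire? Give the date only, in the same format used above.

The claim did not accrue until Strand discovered the injury on 7 August 2010; the 22 October 2007 act date does not start the clock under the stated rule.
5 years from 7 August 2010 is 7 August 2015.
The plaintiff's legal incapacity from 3 November 2011 to 9 September 2012 tolled the period for 311 days, extending the deadline to 13 June 2016.
The written tolling agreement from 22 December 2012 to 16 June 2013 tolled the period for 176 days, extending the deadline to 6 December 2016.
Because the defendant's active military service ran from 12 January 2015 to 19 April 2015, the deadline is extended by 97 days to 13 March 2017.
The pending criminal prosecution from 15 October 2010 to 5 April 2011 does not toll the period, because no stated rule makes a criminal prosecution a tolling event.
The other events in the timeline have no effect on the limitation period under the stated rules.

13 March 2017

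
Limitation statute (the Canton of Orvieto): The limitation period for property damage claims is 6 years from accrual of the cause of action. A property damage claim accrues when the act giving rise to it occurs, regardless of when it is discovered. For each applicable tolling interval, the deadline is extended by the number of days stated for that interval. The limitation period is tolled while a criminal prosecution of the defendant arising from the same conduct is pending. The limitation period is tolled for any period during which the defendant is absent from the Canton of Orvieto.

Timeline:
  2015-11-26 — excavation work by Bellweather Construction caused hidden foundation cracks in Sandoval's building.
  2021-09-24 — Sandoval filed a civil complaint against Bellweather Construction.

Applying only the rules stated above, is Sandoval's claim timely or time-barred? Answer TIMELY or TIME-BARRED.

The cause of action accrued on 2015-11-26, the date of the act.
6 years from 2015-11-26 is 2021-11-26.
The 2021-09-24 filing precedes the 2021-11-26 deadline; the claim is timely.

TIMELY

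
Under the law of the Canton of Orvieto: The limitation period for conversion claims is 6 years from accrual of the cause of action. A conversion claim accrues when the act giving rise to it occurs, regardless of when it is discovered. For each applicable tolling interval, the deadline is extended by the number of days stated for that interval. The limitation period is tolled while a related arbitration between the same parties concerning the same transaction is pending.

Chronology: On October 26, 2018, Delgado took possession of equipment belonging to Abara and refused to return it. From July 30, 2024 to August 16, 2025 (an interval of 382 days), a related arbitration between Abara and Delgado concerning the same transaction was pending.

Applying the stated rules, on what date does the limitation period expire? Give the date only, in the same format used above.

November 12, 2025

The limitation period began to run on October 26, 2018.
Adding the 6 years base period to October 26, 2018 gives a deadline of October 26, 2024, before any tolling.
The period was tolled for 382 days by the pending related arbitration (July 30, 2024 to August 16, 2025), pushing the deadline to November 12, 2025.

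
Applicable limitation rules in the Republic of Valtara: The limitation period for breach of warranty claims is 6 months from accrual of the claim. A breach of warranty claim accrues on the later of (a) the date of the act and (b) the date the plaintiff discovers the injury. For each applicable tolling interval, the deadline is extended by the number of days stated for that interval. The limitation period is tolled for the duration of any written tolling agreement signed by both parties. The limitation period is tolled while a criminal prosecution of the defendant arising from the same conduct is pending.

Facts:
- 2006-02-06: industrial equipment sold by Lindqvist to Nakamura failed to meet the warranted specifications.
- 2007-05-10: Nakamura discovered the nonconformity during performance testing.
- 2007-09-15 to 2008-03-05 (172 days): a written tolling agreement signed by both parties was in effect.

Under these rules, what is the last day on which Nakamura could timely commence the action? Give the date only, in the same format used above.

The claim accrued on 2007-05-10 — the later of the 2006-02-06 act and the 2007-05-10 discovery.
6 months from 2007-05-10 is 2007-11-10.
Because the written tolling agreement ran from 2007-09-15 to 2008-03-05, the deadline is extended by 172 days to 2008-04-30.

2008-04-30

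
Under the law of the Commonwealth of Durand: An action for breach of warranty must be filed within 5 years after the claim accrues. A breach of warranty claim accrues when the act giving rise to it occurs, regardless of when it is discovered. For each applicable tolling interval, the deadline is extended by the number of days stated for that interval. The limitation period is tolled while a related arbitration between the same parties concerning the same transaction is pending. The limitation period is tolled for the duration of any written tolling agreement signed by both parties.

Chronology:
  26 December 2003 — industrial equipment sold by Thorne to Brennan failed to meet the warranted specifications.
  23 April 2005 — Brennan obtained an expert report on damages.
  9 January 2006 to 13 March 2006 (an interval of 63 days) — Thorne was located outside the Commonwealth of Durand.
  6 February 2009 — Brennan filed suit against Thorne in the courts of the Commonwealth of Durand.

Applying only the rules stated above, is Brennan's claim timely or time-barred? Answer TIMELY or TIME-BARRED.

The claim accrued on 26 December 2003, when the wrongful act occurred.
Adding the 5 years base period to 26 December 2003 gives a deadline of 26 December 2008, before any tolling.
No stated provision tolls the period for the defendant's absence, so the interval from 9 January 2006 to 13 March 2006 has no effect on the deadline.
None of the other events listed affects the running of the period under the stated rules.
The 6 February 2009 filing falls after the 26 December 2008 deadline; the claim is time-barred.

TIME-BARRED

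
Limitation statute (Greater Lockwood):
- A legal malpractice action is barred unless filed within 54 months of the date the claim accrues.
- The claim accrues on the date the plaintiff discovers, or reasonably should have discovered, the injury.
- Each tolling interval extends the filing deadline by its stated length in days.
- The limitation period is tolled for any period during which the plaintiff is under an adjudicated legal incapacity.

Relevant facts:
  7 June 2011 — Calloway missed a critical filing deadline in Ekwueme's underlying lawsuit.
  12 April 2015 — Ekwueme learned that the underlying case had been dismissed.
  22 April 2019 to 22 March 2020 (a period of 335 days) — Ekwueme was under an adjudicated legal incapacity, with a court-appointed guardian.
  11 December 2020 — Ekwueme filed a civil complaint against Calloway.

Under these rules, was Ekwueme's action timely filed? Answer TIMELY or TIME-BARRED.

TIME-BARRED

Accrual is tied to discovery, so the period began on 12 April 2015 rather than on 7 June 2011 when the act occurred.
The untolled deadline — 54 months after 12 April 2015 — is 12 October 2019.
Because the plaintiff's legal incapacity ran from 22 April 2019 to 22 March 2020, the deadline is extended by 335 days to 11 September 2020.
Ekwueme filed on 11 December 2020, after the 11 September 2020 deadline, so the action is time-barred.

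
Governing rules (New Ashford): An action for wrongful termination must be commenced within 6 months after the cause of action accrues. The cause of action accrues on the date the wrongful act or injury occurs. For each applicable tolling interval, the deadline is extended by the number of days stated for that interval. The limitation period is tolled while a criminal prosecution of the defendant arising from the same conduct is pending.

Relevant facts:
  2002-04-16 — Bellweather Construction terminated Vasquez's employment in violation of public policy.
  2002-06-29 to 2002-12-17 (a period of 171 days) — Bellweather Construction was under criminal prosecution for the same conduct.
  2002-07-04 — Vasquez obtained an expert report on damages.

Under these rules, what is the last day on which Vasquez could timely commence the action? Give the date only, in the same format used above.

2003-04-05

The claim accrued on 2002-04-16, when the wrongful act occurred.
Adding the 6 months base period to 2002-04-16 gives a deadline of 2002-10-16, before any tolling.
The pending criminal prosecution from 2002-06-29 to 2002-12-17 tolled the period for 171 days, extending the deadline to 2003-04-05.
None of the other events listed affects the running of the period under the stated rules.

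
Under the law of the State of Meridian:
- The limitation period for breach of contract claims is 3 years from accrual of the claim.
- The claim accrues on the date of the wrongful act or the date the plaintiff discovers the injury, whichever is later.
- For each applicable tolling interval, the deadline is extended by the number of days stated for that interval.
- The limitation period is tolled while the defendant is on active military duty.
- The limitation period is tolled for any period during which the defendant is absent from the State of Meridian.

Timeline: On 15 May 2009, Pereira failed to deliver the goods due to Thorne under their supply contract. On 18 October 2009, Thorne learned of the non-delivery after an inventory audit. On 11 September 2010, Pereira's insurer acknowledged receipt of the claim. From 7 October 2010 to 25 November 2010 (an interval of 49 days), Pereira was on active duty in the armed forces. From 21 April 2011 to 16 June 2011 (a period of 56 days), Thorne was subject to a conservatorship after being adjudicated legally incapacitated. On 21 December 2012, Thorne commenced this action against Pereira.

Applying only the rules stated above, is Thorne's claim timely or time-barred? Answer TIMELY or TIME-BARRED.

Because discovery on 18 October 2009 post-dates the 15 May 2009 act, accrual under the later-of rule falls on 18 October 2009.
Adding the 3 years base period to 18 October 2009 gives a deadline of 18 October 2012, before any tolling.
The period was tolled for 49 days by the defendant's active military service (7 October 2010 to 25 November 2010), pushing the deadline to 6 December 2012.
The plaintiff's legal incapacity from 21 April 2011 to 16 June 2011 does not toll the period, because no stated rule makes the plaintiff's incapacity a tolling event.
Nothing else in the chronology tolls or restarts the period.
Filing on 21 December 2012 missed the 6 December 2012 deadline — the action is time-barred.

TIME-BARRED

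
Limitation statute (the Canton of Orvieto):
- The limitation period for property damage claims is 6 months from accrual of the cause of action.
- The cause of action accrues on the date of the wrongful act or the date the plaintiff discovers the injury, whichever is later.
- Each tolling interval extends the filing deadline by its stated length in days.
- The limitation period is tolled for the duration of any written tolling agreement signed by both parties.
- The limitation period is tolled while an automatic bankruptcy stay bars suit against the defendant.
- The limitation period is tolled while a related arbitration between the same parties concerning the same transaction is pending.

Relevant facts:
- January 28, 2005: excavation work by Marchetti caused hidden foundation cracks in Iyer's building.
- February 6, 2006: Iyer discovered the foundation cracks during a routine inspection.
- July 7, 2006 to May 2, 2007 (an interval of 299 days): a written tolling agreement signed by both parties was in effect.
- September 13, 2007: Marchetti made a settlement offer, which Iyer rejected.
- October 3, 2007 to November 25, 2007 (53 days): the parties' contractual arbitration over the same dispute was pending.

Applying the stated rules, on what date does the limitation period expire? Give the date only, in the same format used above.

June 1, 2007

Taking the later of the act (January 28, 2005) and discovery (February 6, 2006), the claim accrued on February 6, 2006.
The untolled deadline — 6 months after February 6, 2006 — is August 6, 2006.
Because the written tolling agreement ran from July 7, 2006 to May 2, 2007, the deadline is extended by 299 days to June 1, 2007.
The pending related arbitration from October 3, 2007 to November 25, 2007 began after the period had already run on June 1, 2007, so it has no tolling effect.
The other events in the timeline have no effect on the limitation period under the stated rules.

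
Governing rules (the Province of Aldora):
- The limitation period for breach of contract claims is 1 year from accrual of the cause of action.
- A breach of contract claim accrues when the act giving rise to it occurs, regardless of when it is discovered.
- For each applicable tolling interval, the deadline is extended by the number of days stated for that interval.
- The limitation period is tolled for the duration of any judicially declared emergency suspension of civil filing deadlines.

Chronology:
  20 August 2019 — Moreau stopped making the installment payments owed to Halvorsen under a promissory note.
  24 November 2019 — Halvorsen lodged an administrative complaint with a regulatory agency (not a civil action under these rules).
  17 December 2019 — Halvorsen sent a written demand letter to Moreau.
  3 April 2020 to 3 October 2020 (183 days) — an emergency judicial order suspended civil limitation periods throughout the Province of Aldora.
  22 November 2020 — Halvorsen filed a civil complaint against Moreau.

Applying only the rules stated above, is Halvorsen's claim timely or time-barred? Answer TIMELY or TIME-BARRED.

The limitation period began to run on 20 August 2019.
Adding the 1 year base period to 20 August 2019 gives a deadline of 20 August 2020, before any tolling.
The emergency suspension of filing deadlines from 3 April 2020 to 3 October 2020 tolled the period for 183 days, extending the deadline to 19 February 2021.
Nothing else in the chronology tolls or restarts the period.
Filing on 22 November 2020 beat the 19 February 2021 deadline — the action is timely.

TIMELY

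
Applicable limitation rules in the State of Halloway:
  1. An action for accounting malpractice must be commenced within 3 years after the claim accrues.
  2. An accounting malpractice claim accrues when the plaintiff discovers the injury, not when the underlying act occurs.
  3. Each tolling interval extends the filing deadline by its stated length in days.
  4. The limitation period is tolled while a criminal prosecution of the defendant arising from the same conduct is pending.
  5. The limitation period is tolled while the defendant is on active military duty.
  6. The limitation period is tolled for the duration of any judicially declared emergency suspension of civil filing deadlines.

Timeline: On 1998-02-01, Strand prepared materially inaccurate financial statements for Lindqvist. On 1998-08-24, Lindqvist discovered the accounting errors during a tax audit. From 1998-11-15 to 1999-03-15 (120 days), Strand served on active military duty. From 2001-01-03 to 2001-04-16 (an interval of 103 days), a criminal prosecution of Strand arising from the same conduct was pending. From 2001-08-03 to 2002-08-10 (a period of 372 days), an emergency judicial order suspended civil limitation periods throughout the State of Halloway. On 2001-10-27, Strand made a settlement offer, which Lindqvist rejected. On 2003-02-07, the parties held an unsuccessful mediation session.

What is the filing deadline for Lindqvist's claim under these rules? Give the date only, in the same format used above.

Accrual is tied to discovery, so the period began on 1998-08-24 rather than on 1998-02-01 when the act occurred.
The untolled deadline — 3 years after 1998-08-24 — is 2001-08-24.
The defendant's active military service from 1998-11-15 to 1999-03-15 tolled the period for 120 days, extending the deadline to 2001-12-22.
The pending criminal prosecution from 2001-01-03 to 2001-04-16 tolled the period for 103 days, extending the deadline to 2002-04-04.
The period was tolled for 372 days by the emergency suspension of filing deadlines (2001-08-03 to 2002-08-10), pushing the deadline to 2003-04-11.
Nothing else in the chronology tolls or restarts the period.

2003-04-11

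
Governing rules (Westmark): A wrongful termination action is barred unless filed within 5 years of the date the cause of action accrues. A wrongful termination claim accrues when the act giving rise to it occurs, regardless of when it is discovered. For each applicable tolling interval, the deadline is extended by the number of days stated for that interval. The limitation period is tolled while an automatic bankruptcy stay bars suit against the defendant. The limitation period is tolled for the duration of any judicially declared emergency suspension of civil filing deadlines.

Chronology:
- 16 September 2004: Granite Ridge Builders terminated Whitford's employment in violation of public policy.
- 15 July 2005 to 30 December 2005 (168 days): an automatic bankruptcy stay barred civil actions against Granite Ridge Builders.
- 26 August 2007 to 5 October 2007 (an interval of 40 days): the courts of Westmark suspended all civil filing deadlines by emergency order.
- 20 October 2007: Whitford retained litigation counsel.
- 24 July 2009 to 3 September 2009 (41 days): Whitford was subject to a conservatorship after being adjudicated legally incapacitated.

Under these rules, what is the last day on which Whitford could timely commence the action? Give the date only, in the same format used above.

The claim accrued on 16 September 2004, when the wrongful act occurred.
Adding the 5 years base period to 16 September 2004 gives a deadline of 16 September 2009, before any tolling.
Because the automatic bankruptcy stay ran from 15 July 2005 to 30 December 2005, the deadline is extended by 168 days to 3 March 2010.
Because the emergency suspension of filing deadlines ran from 26 August 2007 to 5 October 2007, the deadline is extended by 40 days to 12 April 2010.
No stated provision tolls the period for the plaintiff's incapacity, so the interval from 24 July 2009 to 3 September 2009 has no effect on the deadline.
None of the other events listed affects the running of the period under the stated rules.

12 April 2010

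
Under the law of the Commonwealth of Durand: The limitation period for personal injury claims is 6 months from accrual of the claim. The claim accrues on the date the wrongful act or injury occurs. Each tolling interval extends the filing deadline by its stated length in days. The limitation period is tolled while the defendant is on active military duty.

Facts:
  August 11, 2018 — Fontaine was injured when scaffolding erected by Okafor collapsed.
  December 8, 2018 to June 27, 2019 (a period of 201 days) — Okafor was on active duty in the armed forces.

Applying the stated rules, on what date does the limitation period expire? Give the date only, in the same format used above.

The claim accrued on August 11, 2018, when the wrongful act occurred.
Adding the 6 months base period to August 11, 2018 gives a deadline of February 11, 2019, before any tolling.
The period was tolled for 201 days by the defendant's active military service (December 8, 2018 to June 27, 2019), pushing the deadline to August 31, 2019.

August 31, 2019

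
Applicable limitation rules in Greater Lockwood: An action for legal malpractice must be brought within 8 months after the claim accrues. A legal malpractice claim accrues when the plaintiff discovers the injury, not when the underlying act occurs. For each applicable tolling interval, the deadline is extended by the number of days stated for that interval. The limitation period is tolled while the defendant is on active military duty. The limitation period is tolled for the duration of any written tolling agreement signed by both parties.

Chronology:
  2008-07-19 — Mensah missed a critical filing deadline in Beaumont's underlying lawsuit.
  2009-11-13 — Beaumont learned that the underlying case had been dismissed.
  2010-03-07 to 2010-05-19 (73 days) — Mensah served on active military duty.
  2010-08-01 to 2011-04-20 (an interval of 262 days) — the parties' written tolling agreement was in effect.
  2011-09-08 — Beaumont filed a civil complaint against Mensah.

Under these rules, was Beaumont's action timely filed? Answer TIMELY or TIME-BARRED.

TIME-BARRED

The claim did not accrue until Beaumont discovered the injury on 2009-11-13; the 2008-07-19 act date does not start the clock under the stated rule.
The untolled deadline — 8 months after 2009-11-13 — is 2010-07-13.
The defendant's active military service from 2010-03-07 to 2010-05-19 tolled the period for 73 days, extending the deadline to 2010-09-24.
The period was tolled for 262 days by the written tolling agreement (2010-08-01 to 2011-04-20), pushing the deadline to 2011-06-13.
The 2011-09-08 filing falls after the 2011-06-13 deadline; the claim is time-barred.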